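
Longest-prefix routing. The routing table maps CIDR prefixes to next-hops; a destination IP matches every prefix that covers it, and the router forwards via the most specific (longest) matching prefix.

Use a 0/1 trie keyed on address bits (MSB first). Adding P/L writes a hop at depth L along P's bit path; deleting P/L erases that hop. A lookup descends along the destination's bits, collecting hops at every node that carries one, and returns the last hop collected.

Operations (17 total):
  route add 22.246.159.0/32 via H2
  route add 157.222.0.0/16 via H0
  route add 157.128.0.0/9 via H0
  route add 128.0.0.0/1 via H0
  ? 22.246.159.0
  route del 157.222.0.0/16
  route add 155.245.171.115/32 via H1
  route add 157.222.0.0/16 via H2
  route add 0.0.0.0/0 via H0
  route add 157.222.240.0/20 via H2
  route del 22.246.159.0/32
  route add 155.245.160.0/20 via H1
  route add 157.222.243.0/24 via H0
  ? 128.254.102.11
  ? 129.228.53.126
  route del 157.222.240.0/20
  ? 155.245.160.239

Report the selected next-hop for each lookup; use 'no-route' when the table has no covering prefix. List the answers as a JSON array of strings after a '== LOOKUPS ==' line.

Process each operation:
  + 22.246.159.0/32 (H2) depth=32
  + 157.222.0.0/16 (H0) depth=16
  + 157.128.0.0/9 (H0) depth=9
  + 128.0.0.0/1 (H0) depth=1
  lookup 22.246.159.0: bits 00010110111101101001111100000000 walk d0:-→d1:-→d2:-→d3:-→d4:-→d5:-→d6:-→d7:-→d8:-→d9:-→d10:-→d11:-→d12:-→d13:-→d14:-→d15:-→d16:-→d17:-→d18:-→d19:-→d20:-→d21:-→d22:-→d23:-→d24:-→d25:-→d26:-→d27:-→d28:-→d29:-→d30:-→d31:-→d32:H2 -> H2
  del 157.222.0.0/16 (clear depth 16)
  + 155.245.171.115/32 (H1) depth=32
  + 157.222.0.0/16 (H2) depth=16
  + 0.0.0.0/0 (H0) depth=0
  + 157.222.240.0/20 (H2) depth=20
  del 22.246.159.0/32 (clear depth 32)
  + 155.245.160.0/20 (H1) depth=20
  + 157.222.243.0/24 (H0) depth=24
  lookup 128.254.102.11: bits 100 walk d0:H0→d1:H0→d2:-→d3:- -> H0
  lookup 129.228.53.126: bits 100 walk d0:H0→d1:H0→d2:-→d3:- -> H0
  del 157.222.240.0/20 (clear depth 20)
  lookup 155.245.160.239: bits 10011011111101011010 walk d0:H0→d1:H0→d2:-→d3:-→d4:-→d5:-→d6:-→d7:-→d8:-→d9:-→d10:-→d11:-→d12:-→d13:-→d14:-→d15:-→d16:-→d17:-→d18:-→d19:-→d20:H1 -> H1

== LOOKUPS ==
["H2","H0","H0","H1"]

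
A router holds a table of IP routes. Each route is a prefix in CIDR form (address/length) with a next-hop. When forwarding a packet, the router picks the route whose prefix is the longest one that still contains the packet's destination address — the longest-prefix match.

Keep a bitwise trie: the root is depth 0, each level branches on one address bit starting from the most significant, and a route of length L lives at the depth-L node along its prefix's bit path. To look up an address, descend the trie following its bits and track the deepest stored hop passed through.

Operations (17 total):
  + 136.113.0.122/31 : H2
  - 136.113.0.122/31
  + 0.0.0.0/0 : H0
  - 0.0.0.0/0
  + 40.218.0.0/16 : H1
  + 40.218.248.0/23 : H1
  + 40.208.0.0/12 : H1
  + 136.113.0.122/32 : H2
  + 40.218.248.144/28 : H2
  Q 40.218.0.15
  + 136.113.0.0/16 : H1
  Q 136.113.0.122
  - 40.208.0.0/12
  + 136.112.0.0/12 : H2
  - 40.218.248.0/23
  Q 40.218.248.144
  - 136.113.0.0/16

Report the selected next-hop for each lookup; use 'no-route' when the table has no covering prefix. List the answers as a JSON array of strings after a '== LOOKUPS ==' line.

Apply in order:
  + 136.113.0.122/31 (H2) depth=31
  del 136.113.0.122/31 (clear depth 31)
  + 0.0.0.0/0 (H0) depth=0
  del 0.0.0.0/0 (clear depth 0)
  + 40.218.0.0/16 (H1) depth=16
  + 40.218.248.0/23 (H1) depth=23
  + 40.208.0.0/12 (H1) depth=12
  + 136.113.0.122/32 (H2) depth=32
  + 40.218.248.144/28 (H2) depth=28
  ? 40.218.0.15  path d0:-→d1:-→d2:-→d3:-→d4:-→d5:-→d6:-→d7:-→d8:-→d9:-→d10:-→d11:-→d12:H1→d13:-→d14:-→d15:-→d16:H1  best=H1
  + 136.113.0.0/16 (H1) depth=16
  ? 136.113.0.122  path d0:-→d1:-→d2:-→d3:-→d4:-→d5:-→d6:-→d7:-→d8:-→d9:-→d10:-→d11:-→d12:-→d13:-→d14:-→d15:-→d16:H1→d17:-→d18:-→d19:-→d20:-→d21:-→d22:-→d23:-→d24:-→d25:-→d26:-→d27:-→d28:-→d29:-→d30:-→d31:-→d32:H2  best=H2
  del 40.208.0.0/12 (clear depth 12)
  + 136.112.0.0/12 (H2) depth=12
  del 40.218.248.0/23 (clear depth 23)
  ? 40.218.248.144  path d0:-→d1:-→d2:-→d3:-→d4:-→d5:-→d6:-→d7:-→d8:-→d9:-→d10:-→d11:-→d12:-→d13:-→d14:-→d15:-→d16:H1→d17:-→d18:-→d19:-→d20:-→d21:-→d22:-→d23:-→d24:-→d25:-→d26:-→d27:-→d28:H2  best=H2
  del 136.113.0.0/16 (clear depth 16)

== LOOKUPS ==
["H1","H2","H2"]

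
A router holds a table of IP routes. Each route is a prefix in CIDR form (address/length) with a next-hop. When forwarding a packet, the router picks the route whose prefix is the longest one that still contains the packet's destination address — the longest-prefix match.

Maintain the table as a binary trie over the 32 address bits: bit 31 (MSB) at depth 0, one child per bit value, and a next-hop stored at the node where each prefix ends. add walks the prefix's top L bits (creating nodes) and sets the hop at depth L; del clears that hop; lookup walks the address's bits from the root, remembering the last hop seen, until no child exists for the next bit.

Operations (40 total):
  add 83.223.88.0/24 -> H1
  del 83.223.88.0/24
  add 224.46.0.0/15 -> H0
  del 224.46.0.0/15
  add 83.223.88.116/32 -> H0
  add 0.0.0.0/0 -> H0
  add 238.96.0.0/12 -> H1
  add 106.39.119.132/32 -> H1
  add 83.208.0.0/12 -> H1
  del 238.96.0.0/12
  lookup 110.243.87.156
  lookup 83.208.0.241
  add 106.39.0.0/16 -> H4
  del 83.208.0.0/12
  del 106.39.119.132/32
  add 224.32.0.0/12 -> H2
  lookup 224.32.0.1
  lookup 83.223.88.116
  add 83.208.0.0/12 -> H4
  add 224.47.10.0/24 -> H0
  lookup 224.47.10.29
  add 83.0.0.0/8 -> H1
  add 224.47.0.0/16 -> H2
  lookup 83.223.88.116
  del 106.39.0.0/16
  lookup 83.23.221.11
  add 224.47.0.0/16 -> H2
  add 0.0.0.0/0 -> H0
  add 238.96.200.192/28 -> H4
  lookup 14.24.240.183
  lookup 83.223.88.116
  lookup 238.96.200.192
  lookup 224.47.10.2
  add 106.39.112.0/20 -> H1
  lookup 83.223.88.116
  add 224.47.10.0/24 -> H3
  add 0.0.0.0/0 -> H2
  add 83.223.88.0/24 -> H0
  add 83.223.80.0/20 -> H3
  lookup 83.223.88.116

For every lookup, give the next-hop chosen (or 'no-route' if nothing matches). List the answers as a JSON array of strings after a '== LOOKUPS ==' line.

Apply in order:
  + 83.223.88.0/24 (H1) depth=24
  - 83.223.88.0/24 clear@24
  + 224.46.0.0/15 (H0) depth=15
  - 224.46.0.0/15 clear@15
  + 83.223.88.116/32 (H0) depth=32
  + 0.0.0.0/0 (H0) depth=0
  + 238.96.0.0/12 (H1) depth=12
  + 106.39.119.132/32 (H1) depth=32
  + 83.208.0.0/12 (H1) depth=12
  - 238.96.0.0/12 clear@12
  Q 110.243.87.156: descend 01101 ; hops seen [H0] ; pick H0
  Q 83.208.0.241: descend 010100111101 ; hops seen [H0,H1] ; pick H1
  + 106.39.0.0/16 (H4) depth=16
  - 83.208.0.0/12 clear@12
  - 106.39.119.132/32 clear@32
  + 224.32.0.0/12 (H2) depth=12
  Q 224.32.0.1: descend 111000000010 ; hops seen [H0,H2] ; pick H2
  Q 83.223.88.116: descend 01010011110111110101100001110100 ; hops seen [H0,H0] ; pick H0
  + 83.208.0.0/12 (H4) depth=12
  + 224.47.10.0/24 (H0) depth=24
  Q 224.47.10.29: descend 111000000010111100001010 ; hops seen [H0,H2,H0] ; pick H0
  + 83.0.0.0/8 (H1) depth=8
  + 224.47.0.0/16 (H2) depth=16
  Q 83.223.88.116: descend 01010011110111110101100001110100 ; hops seen [H0,H1,H4,H0] ; pick H0
  - 106.39.0.0/16 clear@16
  Q 83.23.221.11: descend 01010011 ; hops seen [H0,H1] ; pick H1
  + 224.47.0.0/16 (H2) depth=16
  + 0.0.0.0/0 (H0) depth=0
  + 238.96.200.192/28 (H4) depth=28
  Q 14.24.240.183: descend 0 ; hops seen [H0] ; pick H0
  Q 83.223.88.116: descend 01010011110111110101100001110100 ; hops seen [H0,H1,H4,H0] ; pick H0
  Q 238.96.200.192: descend 1110111001100000110010001100 ; hops seen [H0,H4] ; pick H4
  Q 224.47.10.2: descend 111000000010111100001010 ; hops seen [H0,H2,H2,H0] ; pick H0
  + 106.39.112.0/20 (H1) depth=20
  Q 83.223.88.116: descend 01010011110111110101100001110100 ; hops seen [H0,H1,H4,H0] ; pick H0
  + 224.47.10.0/24 (H3) depth=24
  + 0.0.0.0/0 (H2) depth=0
  + 83.223.88.0/24 (H0) depth=24
  + 83.223.80.0/20 (H3) depth=20
  Q 83.223.88.116: descend 01010011110111110101100001110100 ; hops seen [H2,H1,H4,H3,H0,H0] ; pick H0

== LOOKUPS ==
["H0","H1","H2","H0","H0","H0","H1","H0","H0","H4","H0","H0","H0"]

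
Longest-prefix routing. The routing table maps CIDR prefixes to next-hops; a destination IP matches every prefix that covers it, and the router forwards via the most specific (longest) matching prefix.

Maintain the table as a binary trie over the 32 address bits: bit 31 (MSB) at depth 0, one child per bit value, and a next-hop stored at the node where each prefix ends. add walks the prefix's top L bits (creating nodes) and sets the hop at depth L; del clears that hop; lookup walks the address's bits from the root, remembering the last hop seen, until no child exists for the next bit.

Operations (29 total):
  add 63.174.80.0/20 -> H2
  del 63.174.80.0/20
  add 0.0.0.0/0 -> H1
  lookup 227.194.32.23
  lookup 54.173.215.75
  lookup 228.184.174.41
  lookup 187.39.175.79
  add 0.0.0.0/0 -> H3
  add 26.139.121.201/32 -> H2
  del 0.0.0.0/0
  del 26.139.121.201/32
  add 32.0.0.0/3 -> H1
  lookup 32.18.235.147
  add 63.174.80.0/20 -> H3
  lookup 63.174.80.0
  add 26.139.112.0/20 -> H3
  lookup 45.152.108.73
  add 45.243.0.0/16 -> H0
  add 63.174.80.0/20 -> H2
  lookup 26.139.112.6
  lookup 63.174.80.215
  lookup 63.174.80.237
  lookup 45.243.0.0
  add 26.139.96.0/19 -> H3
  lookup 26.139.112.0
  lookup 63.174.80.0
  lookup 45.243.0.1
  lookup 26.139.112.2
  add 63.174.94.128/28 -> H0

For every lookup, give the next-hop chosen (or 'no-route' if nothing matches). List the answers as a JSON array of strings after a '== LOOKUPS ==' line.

Apply in order:
  add 63.174.80.0/20 -> H2 at depth 20
  - 63.174.80.0/20 clear@20
  add 0.0.0.0/0 -> H1 at depth 0
  Q 227.194.32.23: descend ε ; hops seen [H1] ; pick H1
  Q 54.173.215.75: descend 0011 ; hops seen [H1] ; pick H1
  Q 228.184.174.41: descend ε ; hops seen [H1] ; pick H1
  Q 187.39.175.79: descend ε ; hops seen [H1] ; pick H1
  add 0.0.0.0/0 -> H3 at depth 0
  add 26.139.121.201/32 -> H2 at depth 32
  - 0.0.0.0/0 clear@0
  - 26.139.121.201/32 clear@32
  add 32.0.0.0/3 -> H1 at depth 3
  Q 32.18.235.147: descend 001 ; hops seen [H1] ; pick H1
  add 63.174.80.0/20 -> H3 at depth 20
  Q 63.174.80.0: descend 00111111101011100101 ; hops seen [H1,H3] ; pick H3
  add 26.139.112.0/20 -> H3 at depth 20
  Q 45.152.108.73: descend 001 ; hops seen [H1] ; pick H1
  add 45.243.0.0/16 -> H0 at depth 16
  add 63.174.80.0/20 -> H2 at depth 20
  Q 26.139.112.6: descend 00011010100010110111 ; hops seen [H3] ; pick H3
  Q 63.174.80.215: descend 00111111101011100101 ; hops seen [H1,H2] ; pick H2
  Q 63.174.80.237: descend 00111111101011100101 ; hops seen [H1,H2] ; pick H2
  Q 45.243.0.0: descend 0010110111110011 ; hops seen [H1,H0] ; pick H0
  add 26.139.96.0/19 -> H3 at depth 19
  Q 26.139.112.0: descend 00011010100010110111 ; hops seen [H3,H3] ; pick H3
  Q 63.174.80.0: descend 00111111101011100101 ; hops seen [H1,H2] ; pick H2
  Q 45.243.0.1: descend 0010110111110011 ; hops seen [H1,H0] ; pick H0
  Q 26.139.112.2: descend 00011010100010110111 ; hops seen [H3,H3] ; pick H3
  add 63.174.94.128/28 -> H0 at depth 28

== LOOKUPS ==
["H1","H1","H1","H1","H1","H3","H1","H3","H2","H2","H0","H3","H2","H0","H3"]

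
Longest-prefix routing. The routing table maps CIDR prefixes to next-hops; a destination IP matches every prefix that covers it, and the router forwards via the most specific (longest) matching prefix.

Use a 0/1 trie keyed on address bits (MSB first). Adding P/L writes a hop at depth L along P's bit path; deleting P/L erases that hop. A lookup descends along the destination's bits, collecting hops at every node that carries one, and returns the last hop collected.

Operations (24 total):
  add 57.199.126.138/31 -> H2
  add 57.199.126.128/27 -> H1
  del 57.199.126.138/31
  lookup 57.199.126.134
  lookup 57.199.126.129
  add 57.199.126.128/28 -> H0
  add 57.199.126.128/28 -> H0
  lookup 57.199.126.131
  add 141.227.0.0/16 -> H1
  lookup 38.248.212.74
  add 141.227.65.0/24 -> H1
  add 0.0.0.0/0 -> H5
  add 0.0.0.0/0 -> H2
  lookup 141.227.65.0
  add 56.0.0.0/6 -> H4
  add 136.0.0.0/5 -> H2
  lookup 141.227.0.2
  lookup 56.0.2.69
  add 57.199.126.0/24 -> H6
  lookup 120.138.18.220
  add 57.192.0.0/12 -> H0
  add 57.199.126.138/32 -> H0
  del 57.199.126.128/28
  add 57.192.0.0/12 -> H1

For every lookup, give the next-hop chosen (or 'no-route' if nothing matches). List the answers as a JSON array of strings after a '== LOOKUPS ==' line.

Trace:
  + 57.199.126.138/31 (H2) depth=31
  + 57.199.126.128/27 (H1) depth=27
  - 57.199.126.138/31 clear@31
  Q 57.199.126.134: descend 0011100111000111011111101000 ; hops seen [H1] ; pick H1
  Q 57.199.126.129: descend 0011100111000111011111101000 ; hops seen [H1] ; pick H1
  + 57.199.126.128/28 (H0) depth=28
  + 57.199.126.128/28 (H0) depth=28
  Q 57.199.126.131: descend 0011100111000111011111101000 ; hops seen [H1,H0] ; pick H0
  + 141.227.0.0/16 (H1) depth=16
  Q 38.248.212.74: descend 001 ; hops seen [∅] ; pick no-route
  + 141.227.65.0/24 (H1) depth=24
  + 0.0.0.0/0 (H5) depth=0
  + 0.0.0.0/0 (H2) depth=0
  Q 141.227.65.0: descend 100011011110001101000001 ; hops seen [H2,H1,H1] ; pick H1
  + 56.0.0.0/6 (H4) depth=6
  + 136.0.0.0/5 (H2) depth=5
  Q 141.227.0.2: descend 10001101111000110 ; hops seen [H2,H2,H1] ; pick H1
  Q 56.0.2.69: descend 0011100 ; hops seen [H2,H4] ; pick H4
  + 57.199.126.0/24 (H6) depth=24
  Q 120.138.18.220: descend 0 ; hops seen [H2] ; pick H2
  + 57.192.0.0/12 (H0) depth=12
  + 57.199.126.138/32 (H0) depth=32
  - 57.199.126.128/28 clear@28
  + 57.192.0.0/12 (H1) depth=12

== LOOKUPS ==
["H1","H1","H0","no-route","H1","H1","H4","H2"]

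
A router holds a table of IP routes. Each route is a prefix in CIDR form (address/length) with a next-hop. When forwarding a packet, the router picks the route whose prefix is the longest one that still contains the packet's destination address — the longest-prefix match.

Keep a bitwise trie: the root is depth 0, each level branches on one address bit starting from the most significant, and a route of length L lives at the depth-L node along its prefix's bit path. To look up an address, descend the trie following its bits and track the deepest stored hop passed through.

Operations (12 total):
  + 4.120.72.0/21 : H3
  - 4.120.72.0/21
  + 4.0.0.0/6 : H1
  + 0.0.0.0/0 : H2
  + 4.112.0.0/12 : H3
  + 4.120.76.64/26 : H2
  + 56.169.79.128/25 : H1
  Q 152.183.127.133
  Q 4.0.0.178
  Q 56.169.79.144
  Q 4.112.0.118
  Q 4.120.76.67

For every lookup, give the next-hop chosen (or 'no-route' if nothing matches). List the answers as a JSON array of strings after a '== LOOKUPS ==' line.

Process each operation:
  add 4.120.72.0/21 -> H3 at depth 21
  - 4.120.72.0/21 clear@21
  add 4.0.0.0/6 -> H1 at depth 6
  add 0.0.0.0/0 -> H2 at depth 0
  add 4.112.0.0/12 -> H3 at depth 12
  add 4.120.76.64/26 -> H2 at depth 26
  add 56.169.79.128/25 -> H1 at depth 25
  ? 152.183.127.133  path d0:H2  best=H2
  ? 4.0.0.178  path d0:H2→d1:-→d2:-→d3:-→d4:-→d5:-→d6:H1→d7:-→d8:-→d9:-  best=H1
  ? 56.169.79.144  path d0:H2→d1:-→d2:-→d3:-→d4:-→d5:-→d6:-→d7:-→d8:-→d9:-→d10:-→d11:-→d12:-→d13:-→d14:-→d15:-→d16:-→d17:-→d18:-→d19:-→d20:-→d21:-→d22:-→d23:-→d24:-→d25:H1  best=H1
  ? 4.112.0.118  path d0:H2→d1:-→d2:-→d3:-→d4:-→d5:-→d6:H1→d7:-→d8:-→d9:-→d10:-→d11:-→d12:H3  best=H3
  ? 4.120.76.67  path d0:H2→d1:-→d2:-→d3:-→d4:-→d5:-→d6:H1→d7:-→d8:-→d9:-→d10:-→d11:-→d12:H3→d13:-→d14:-→d15:-→d16:-→d17:-→d18:-→d19:-→d20:-→d21:-→d22:-→d23:-→d24:-→d25:-→d26:H2  best=H2

== LOOKUPS ==
["H2","H1","H1","H3","H2"]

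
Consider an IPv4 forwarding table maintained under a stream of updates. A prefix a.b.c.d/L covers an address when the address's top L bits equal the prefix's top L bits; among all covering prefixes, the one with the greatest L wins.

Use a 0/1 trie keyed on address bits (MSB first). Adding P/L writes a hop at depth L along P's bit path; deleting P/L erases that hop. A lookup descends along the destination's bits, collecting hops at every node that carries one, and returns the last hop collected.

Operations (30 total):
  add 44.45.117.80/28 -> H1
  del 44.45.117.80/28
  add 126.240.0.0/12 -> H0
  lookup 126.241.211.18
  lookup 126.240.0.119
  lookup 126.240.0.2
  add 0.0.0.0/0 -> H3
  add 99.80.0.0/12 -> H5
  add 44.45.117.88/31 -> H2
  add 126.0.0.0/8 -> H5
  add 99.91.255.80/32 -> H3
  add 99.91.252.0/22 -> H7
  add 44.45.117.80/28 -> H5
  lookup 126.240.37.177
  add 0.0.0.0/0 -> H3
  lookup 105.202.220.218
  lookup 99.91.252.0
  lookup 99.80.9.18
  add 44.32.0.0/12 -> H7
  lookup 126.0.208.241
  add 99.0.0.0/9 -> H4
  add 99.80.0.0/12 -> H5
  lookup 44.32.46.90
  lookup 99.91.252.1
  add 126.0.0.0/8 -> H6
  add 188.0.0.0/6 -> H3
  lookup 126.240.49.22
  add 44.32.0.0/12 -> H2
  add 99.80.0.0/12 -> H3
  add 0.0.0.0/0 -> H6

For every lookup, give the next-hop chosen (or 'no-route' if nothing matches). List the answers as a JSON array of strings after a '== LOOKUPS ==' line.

Trace:
  add 44.45.117.80/28 -> H1 at depth 28
  - 44.45.117.80/28 clear@28
  add 126.240.0.0/12 -> H0 at depth 12
  Q 126.241.211.18: descend 011111101111 ; hops seen [H0] ; pick H0
  Q 126.240.0.119: descend 011111101111 ; hops seen [H0] ; pick H0
  Q 126.240.0.2: descend 011111101111 ; hops seen [H0] ; pick H0
  add 0.0.0.0/0 -> H3 at depth 0
  add 99.80.0.0/12 -> H5 at depth 12
  add 44.45.117.88/31 -> H2 at depth 31
  add 126.0.0.0/8 -> H5 at depth 8
  add 99.91.255.80/32 -> H3 at depth 32
  add 99.91.252.0/22 -> H7 at depth 22
  add 44.45.117.80/28 -> H5 at depth 28
  Q 126.240.37.177: descend 011111101111 ; hops seen [H3,H5,H0] ; pick H0
  add 0.0.0.0/0 -> H3 at depth 0
  Q 105.202.220.218: descend 0110 ; hops seen [H3] ; pick H3
  Q 99.91.252.0: descend 0110001101011011111111 ; hops seen [H3,H5,H7] ; pick H7
  Q 99.80.9.18: descend 011000110101 ; hops seen [H3,H5] ; pick H5
  add 44.32.0.0/12 -> H7 at depth 12
  Q 126.0.208.241: descend 01111110 ; hops seen [H3,H5] ; pick H5
  add 99.0.0.0/9 -> H4 at depth 9
  add 99.80.0.0/12 -> H5 at depth 12
  Q 44.32.46.90: descend 001011000010 ; hops seen [H3,H7] ; pick H7
  Q 99.91.252.1: descend 0110001101011011111111 ; hops seen [H3,H4,H5,H7] ; pick H7
  add 126.0.0.0/8 -> H6 at depth 8
  add 188.0.0.0/6 -> H3 at depth 6
  Q 126.240.49.22: descend 011111101111 ; hops seen [H3,H6,H0] ; pick H0
  add 44.32.0.0/12 -> H2 at depth 12
  add 99.80.0.0/12 -> H3 at depth 12
  add 0.0.0.0/0 -> H6 at depth 0

== LOOKUPS ==
["H0","H0","H0","H0","H3","H7","H5","H5","H7","H7","H0"]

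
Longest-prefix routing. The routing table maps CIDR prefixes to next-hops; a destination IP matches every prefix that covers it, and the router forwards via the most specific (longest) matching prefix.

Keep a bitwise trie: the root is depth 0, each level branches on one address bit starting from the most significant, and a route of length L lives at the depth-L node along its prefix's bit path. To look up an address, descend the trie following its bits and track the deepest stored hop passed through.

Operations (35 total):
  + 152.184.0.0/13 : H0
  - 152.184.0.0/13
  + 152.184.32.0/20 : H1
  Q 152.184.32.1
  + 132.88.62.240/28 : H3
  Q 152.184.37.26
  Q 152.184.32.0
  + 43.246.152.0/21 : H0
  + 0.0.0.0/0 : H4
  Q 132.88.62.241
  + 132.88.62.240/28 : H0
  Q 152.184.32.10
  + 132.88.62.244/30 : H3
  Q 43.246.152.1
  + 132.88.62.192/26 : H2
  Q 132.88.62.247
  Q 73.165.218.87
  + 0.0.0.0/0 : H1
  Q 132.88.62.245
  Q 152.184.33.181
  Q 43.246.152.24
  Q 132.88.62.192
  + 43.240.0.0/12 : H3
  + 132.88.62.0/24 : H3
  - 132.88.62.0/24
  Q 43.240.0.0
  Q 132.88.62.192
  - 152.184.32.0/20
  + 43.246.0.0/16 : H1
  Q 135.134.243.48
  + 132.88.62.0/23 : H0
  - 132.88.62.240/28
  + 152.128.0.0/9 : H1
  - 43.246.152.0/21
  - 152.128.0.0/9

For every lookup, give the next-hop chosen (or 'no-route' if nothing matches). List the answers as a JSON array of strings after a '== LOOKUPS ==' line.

Trace:
  + 152.184.0.0/13 (H0) depth=13
  - 152.184.0.0/13 clear@13
  + 152.184.32.0/20 (H1) depth=20
  lookup 152.184.32.1: bits 10011000101110000010 walk d0:-→d1:-→d2:-→d3:-→d4:-→d5:-→d6:-→d7:-→d8:-→d9:-→d10:-→d11:-→d12:-→d13:-→d14:-→d15:-→d16:-→d17:-→d18:-→d19:-→d20:H1 -> H1
  + 132.88.62.240/28 (H3) depth=28
  lookup 152.184.37.26: bits 10011000101110000010 walk d0:-→d1:-→d2:-→d3:-→d4:-→d5:-→d6:-→d7:-→d8:-→d9:-→d10:-→d11:-→d12:-→d13:-→d14:-→d15:-→d16:-→d17:-→d18:-→d19:-→d20:H1 -> H1
  lookup 152.184.32.0: bits 10011000101110000010 walk d0:-→d1:-→d2:-→d3:-→d4:-→d5:-→d6:-→d7:-→d8:-→d9:-→d10:-→d11:-→d12:-→d13:-→d14:-→d15:-→d16:-→d17:-→d18:-→d19:-→d20:H1 -> H1
  + 43.246.152.0/21 (H0) depth=21
  + 0.0.0.0/0 (H4) depth=0
  lookup 132.88.62.241: bits 1000010001011000001111101111 walk d0:H4→d1:-→d2:-→d3:-→d4:-→d5:-→d6:-→d7:-→d8:-→d9:-→d10:-→d11:-→d12:-→d13:-→d14:-→d15:-→d16:-→d17:-→d18:-→d19:-→d20:-→d21:-→d22:-→d23:-→d24:-→d25:-→d26:-→d27:-→d28:H3 -> H3
  + 132.88.62.240/28 (H0) depth=28
  lookup 152.184.32.10: bits 10011000101110000010 walk d0:H4→d1:-→d2:-→d3:-→d4:-→d5:-→d6:-→d7:-→d8:-→d9:-→d10:-→d11:-→d12:-→d13:-→d14:-→d15:-→d16:-→d17:-→d18:-→d19:-→d20:H1 -> H1
  + 132.88.62.244/30 (H3) depth=30
  lookup 43.246.152.1: bits 001010111111011010011 walk d0:H4→d1:-→d2:-→d3:-→d4:-→d5:-→d6:-→d7:-→d8:-→d9:-→d10:-→d11:-→d12:-→d13:-→d14:-→d15:-→d16:-→d17:-→d18:-→d19:-→d20:-→d21:H0 -> H0
  + 132.88.62.192/26 (H2) depth=26
  lookup 132.88.62.247: bits 100001000101100000111110111101 walk d0:H4→d1:-→d2:-→d3:-→d4:-→d5:-→d6:-→d7:-→d8:-→d9:-→d10:-→d11:-→d12:-→d13:-→d14:-→d15:-→d16:-→d17:-→d18:-→d19:-→d20:-→d21:-→d22:-→d23:-→d24:-→d25:-→d26:H2→d27:-→d28:H0→d29:-→d30:H3 -> H3
  lookup 73.165.218.87: bits 0 walk d0:H4→d1:- -> H4
  + 0.0.0.0/0 (H1) depth=0
  lookup 132.88.62.245: bits 100001000101100000111110111101 walk d0:H1→d1:-→d2:-→d3:-→d4:-→d5:-→d6:-→d7:-→d8:-→d9:-→d10:-→d11:-→d12:-→d13:-→d14:-→d15:-→d16:-→d17:-→d18:-→d19:-→d20:-→d21:-→d22:-→d23:-→d24:-→d25:-→d26:H2→d27:-→d28:H0→d29:-→d30:H3 -> H3
  lookup 152.184.33.181: bits 10011000101110000010 walk d0:H1→d1:-→d2:-→d3:-→d4:-→d5:-→d6:-→d7:-→d8:-→d9:-→d10:-→d11:-→d12:-→d13:-→d14:-→d15:-→d16:-→d17:-→d18:-→d19:-→d20:H1 -> H1
  lookup 43.246.152.24: bits 001010111111011010011 walk d0:H1→d1:-→d2:-→d3:-→d4:-→d5:-→d6:-→d7:-→d8:-→d9:-→d10:-→d11:-→d12:-→d13:-→d14:-→d15:-→d16:-→d17:-→d18:-→d19:-→d20:-→d21:H0 -> H0
  lookup 132.88.62.192: bits 10000100010110000011111011 walk d0:H1→d1:-→d2:-→d3:-→d4:-→d5:-→d6:-→d7:-→d8:-→d9:-→d10:-→d11:-→d12:-→d13:-→d14:-→d15:-→d16:-→d17:-→d18:-→d19:-→d20:-→d21:-→d22:-→d23:-→d24:-→d25:-→d26:H2 -> H2
  + 43.240.0.0/12 (H3) depth=12
  + 132.88.62.0/24 (H3) depth=24
  - 132.88.62.0/24 clear@24
  lookup 43.240.0.0: bits 0010101111110 walk d0:H1→d1:-→d2:-→d3:-→d4:-→d5:-→d6:-→d7:-→d8:-→d9:-→d10:-→d11:-→d12:H3→d13:- -> H3
  lookup 132.88.62.192: bits 10000100010110000011111011 walk d0:H1→d1:-→d2:-→d3:-→d4:-→d5:-→d6:-→d7:-→d8:-→d9:-→d10:-→d11:-→d12:-→d13:-→d14:-→d15:-→d16:-→d17:-→d18:-→d19:-→d20:-→d21:-→d22:-→d23:-→d24:-→d25:-→d26:H2 -> H2
  - 152.184.32.0/20 clear@20
  + 43.246.0.0/16 (H1) depth=16
  lookup 135.134.243.48: bits 100001 walk d0:H1→d1:-→d2:-→d3:-→d4:-→d5:-→d6:- -> H1
  + 132.88.62.0/23 (H0) depth=23
  - 132.88.62.240/28 clear@28
  + 152.128.0.0/9 (H1) depth=9
  - 43.246.152.0/21 clear@21
  - 152.128.0.0/9 clear@9

== LOOKUPS ==
["H1","H1","H1","H3","H1","H0","H3","H4","H3","H1","H0","H2","H3","H2","H1"]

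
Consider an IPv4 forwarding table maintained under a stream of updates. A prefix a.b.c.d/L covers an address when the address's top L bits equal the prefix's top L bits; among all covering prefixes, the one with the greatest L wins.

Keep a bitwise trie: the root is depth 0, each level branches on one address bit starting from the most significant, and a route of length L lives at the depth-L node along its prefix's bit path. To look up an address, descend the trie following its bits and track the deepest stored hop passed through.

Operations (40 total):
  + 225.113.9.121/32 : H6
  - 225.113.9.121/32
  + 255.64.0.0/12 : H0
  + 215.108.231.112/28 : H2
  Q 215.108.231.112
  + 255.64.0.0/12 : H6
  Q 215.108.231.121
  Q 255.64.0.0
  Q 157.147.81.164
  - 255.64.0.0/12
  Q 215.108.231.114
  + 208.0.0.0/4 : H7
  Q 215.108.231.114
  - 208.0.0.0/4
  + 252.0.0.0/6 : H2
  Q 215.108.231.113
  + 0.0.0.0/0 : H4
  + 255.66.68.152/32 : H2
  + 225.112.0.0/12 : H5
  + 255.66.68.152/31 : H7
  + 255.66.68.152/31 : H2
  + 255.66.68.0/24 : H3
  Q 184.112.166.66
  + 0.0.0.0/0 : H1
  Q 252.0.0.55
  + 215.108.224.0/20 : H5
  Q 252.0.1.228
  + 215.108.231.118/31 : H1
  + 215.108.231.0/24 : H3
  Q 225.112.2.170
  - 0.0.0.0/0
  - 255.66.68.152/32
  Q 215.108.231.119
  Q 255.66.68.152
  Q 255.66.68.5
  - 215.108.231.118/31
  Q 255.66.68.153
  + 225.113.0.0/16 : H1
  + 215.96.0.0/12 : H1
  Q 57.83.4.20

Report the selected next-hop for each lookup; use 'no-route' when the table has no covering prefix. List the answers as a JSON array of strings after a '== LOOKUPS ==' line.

Process each operation:
  add 225.113.9.121/32 -> H6 at depth 32
  del 225.113.9.121/32 (clear depth 32)
  add 255.64.0.0/12 -> H0 at depth 12
  add 215.108.231.112/28 -> H2 at depth 28
  lookup 215.108.231.112: bits 1101011101101100111001110111 walk d0:-→d1:-→d2:-→d3:-→d4:-→d5:-→d6:-→d7:-→d8:-→d9:-→d10:-→d11:-→d12:-→d13:-→d14:-→d15:-→d16:-→d17:-→d18:-→d19:-→d20:-→d21:-→d22:-→d23:-→d24:-→d25:-→d26:-→d27:-→d28:H2 -> H2
  add 255.64.0.0/12 -> H6 at depth 12
  lookup 215.108.231.121: bits 1101011101101100111001110111 walk d0:-→d1:-→d2:-→d3:-→d4:-→d5:-→d6:-→d7:-→d8:-→d9:-→d10:-→d11:-→d12:-→d13:-→d14:-→d15:-→d16:-→d17:-→d18:-→d19:-→d20:-→d21:-→d22:-→d23:-→d24:-→d25:-→d26:-→d27:-→d28:H2 -> H2
  lookup 255.64.0.0: bits 111111110100 walk d0:-→d1:-→d2:-→d3:-→d4:-→d5:-→d6:-→d7:-→d8:-→d9:-→d10:-→d11:-→d12:H6 -> H6
  lookup 157.147.81.164: bits 1 walk d0:-→d1:- -> no-route
  del 255.64.0.0/12 (clear depth 12)
  lookup 215.108.231.114: bits 1101011101101100111001110111 walk d0:-→d1:-→d2:-→d3:-→d4:-→d5:-→d6:-→d7:-→d8:-→d9:-→d10:-→d11:-→d12:-→d13:-→d14:-→d15:-→d16:-→d17:-→d18:-→d19:-→d20:-→d21:-→d22:-→d23:-→d24:-→d25:-→d26:-→d27:-→d28:H2 -> H2
  add 208.0.0.0/4 -> H7 at depth 4
  lookup 215.108.231.114: bits 1101011101101100111001110111 walk d0:-→d1:-→d2:-→d3:-→d4:H7→d5:-→d6:-→d7:-→d8:-→d9:-→d10:-→d11:-→d12:-→d13:-→d14:-→d15:-→d16:-→d17:-→d18:-→d19:-→d20:-→d21:-→d22:-→d23:-→d24:-→d25:-→d26:-→d27:-→d28:H2 -> H2
  del 208.0.0.0/4 (clear depth 4)
  add 252.0.0.0/6 -> H2 at depth 6
  lookup 215.108.231.113: bits 1101011101101100111001110111 walk d0:-→d1:-→d2:-→d3:-→d4:-→d5:-→d6:-→d7:-→d8:-→d9:-→d10:-→d11:-→d12:-→d13:-→d14:-→d15:-→d16:-→d17:-→d18:-→d19:-→d20:-→d21:-→d22:-→d23:-→d24:-→d25:-→d26:-→d27:-→d28:H2 -> H2
  add 0.0.0.0/0 -> H4 at depth 0
  add 255.66.68.152/32 -> H2 at depth 32
  add 225.112.0.0/12 -> H5 at depth 12
  add 255.66.68.152/31 -> H7 at depth 31
  add 255.66.68.152/31 -> H2 at depth 31
  add 255.66.68.0/24 -> H3 at depth 24
  lookup 184.112.166.66: bits 1 walk d0:H4→d1:- -> H4
  add 0.0.0.0/0 -> H1 at depth 0
  lookup 252.0.0.55: bits 111111 walk d0:H1→d1:-→d2:-→d3:-→d4:-→d5:-→d6:H2 -> H2
  add 215.108.224.0/20 -> H5 at depth 20
  lookup 252.0.1.228: bits 111111 walk d0:H1→d1:-→d2:-→d3:-→d4:-→d5:-→d6:H2 -> H2
  add 215.108.231.118/31 -> H1 at depth 31
  add 215.108.231.0/24 -> H3 at depth 24
  lookup 225.112.2.170: bits 111000010111000 walk d0:H1→d1:-→d2:-→d3:-→d4:-→d5:-→d6:-→d7:-→d8:-→d9:-→d10:-→d11:-→d12:H5→d13:-→d14:-→d15:- -> H5
  del 0.0.0.0/0 (clear depth 0)
  del 255.66.68.152/32 (clear depth 32)
  lookup 215.108.231.119: bits 1101011101101100111001110111011 walk d0:-→d1:-→d2:-→d3:-→d4:-→d5:-→d6:-→d7:-→d8:-→d9:-→d10:-→d11:-→d12:-→d13:-→d14:-→d15:-→d16:-→d17:-→d18:-→d19:-→d20:H5→d21:-→d22:-→d23:-→d24:H3→d25:-→d26:-→d27:-→d28:H2→d29:-→d30:-→d31:H1 -> H1
  lookup 255.66.68.152: bits 11111111010000100100010010011000 walk d0:-→d1:-→d2:-→d3:-→d4:-→d5:-→d6:H2→d7:-→d8:-→d9:-→d10:-→d11:-→d12:-→d13:-→d14:-→d15:-→d16:-→d17:-→d18:-→d19:-→d20:-→d21:-→d22:-→d23:-→d24:H3→d25:-→d26:-→d27:-→d28:-→d29:-→d30:-→d31:H2→d32:- -> H2
  lookup 255.66.68.5: bits 111111110100001001000100 walk d0:-→d1:-→d2:-→d3:-→d4:-→d5:-→d6:H2→d7:-→d8:-→d9:-→d10:-→d11:-→d12:-→d13:-→d14:-→d15:-→d16:-→d17:-→d18:-→d19:-→d20:-→d21:-→d22:-→d23:-→d24:H3 -> H3
  del 215.108.231.118/31 (clear depth 31)
  lookup 255.66.68.153: bits 1111111101000010010001001001100 walk d0:-→d1:-→d2:-→d3:-→d4:-→d5:-→d6:H2→d7:-→d8:-→d9:-→d10:-→d11:-→d12:-→d13:-→d14:-→d15:-→d16:-→d17:-→d18:-→d19:-→d20:-→d21:-→d22:-→d23:-→d24:H3→d25:-→d26:-→d27:-→d28:-→d29:-→d30:-→d31:H2 -> H2
  add 225.113.0.0/16 -> H1 at depth 16
  add 215.96.0.0/12 -> H1 at depth 12
  lookup 57.83.4.20: bits ε walk d0:- -> no-route

== LOOKUPS ==
["H2","H2","H6","no-route","H2","H2","H2","H4","H2","H2","H5","H1","H2","H3","H2","no-route"]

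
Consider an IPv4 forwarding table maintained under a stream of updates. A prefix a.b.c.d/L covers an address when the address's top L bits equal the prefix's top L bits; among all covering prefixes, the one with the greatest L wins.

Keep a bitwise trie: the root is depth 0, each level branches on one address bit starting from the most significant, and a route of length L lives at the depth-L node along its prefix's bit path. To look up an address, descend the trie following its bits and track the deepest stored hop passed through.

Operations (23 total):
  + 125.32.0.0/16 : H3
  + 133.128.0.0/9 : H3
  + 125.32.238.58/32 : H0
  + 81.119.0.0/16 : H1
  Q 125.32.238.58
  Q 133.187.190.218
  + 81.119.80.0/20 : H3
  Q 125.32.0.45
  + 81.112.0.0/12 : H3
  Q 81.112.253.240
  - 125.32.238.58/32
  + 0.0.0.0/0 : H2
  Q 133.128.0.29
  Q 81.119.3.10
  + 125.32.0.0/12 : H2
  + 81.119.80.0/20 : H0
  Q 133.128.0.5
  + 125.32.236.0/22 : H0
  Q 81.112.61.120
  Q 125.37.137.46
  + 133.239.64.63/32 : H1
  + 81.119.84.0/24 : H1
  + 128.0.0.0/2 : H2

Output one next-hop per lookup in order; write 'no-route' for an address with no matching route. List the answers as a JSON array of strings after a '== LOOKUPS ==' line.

Process each operation:
  add 125.32.0.0/16 -> H3 at depth 16
  add 133.128.0.0/9 -> H3 at depth 9
  add 125.32.238.58/32 -> H0 at depth 32
  add 81.119.0.0/16 -> H1 at depth 16
  Q 125.32.238.58: descend 01111101001000001110111000111010 ; hops seen [H3,H0] ; pick H0
  Q 133.187.190.218: descend 100001011 ; hops seen [H3] ; pick H3
  add 81.119.80.0/20 -> H3 at depth 20
  Q 125.32.0.45: descend 0111110100100000 ; hops seen [H3] ; pick H3
  add 81.112.0.0/12 -> H3 at depth 12
  Q 81.112.253.240: descend 0101000101110 ; hops seen [H3] ; pick H3
  del 125.32.238.58/32 (clear depth 32)
  add 0.0.0.0/0 -> H2 at depth 0
  Q 133.128.0.29: descend 100001011 ; hops seen [H2,H3] ; pick H3
  Q 81.119.3.10: descend 01010001011101110 ; hops seen [H2,H3,H1] ; pick H1
  add 125.32.0.0/12 -> H2 at depth 12
  add 81.119.80.0/20 -> H0 at depth 20
  Q 133.128.0.5: descend 100001011 ; hops seen [H2,H3] ; pick H3
  add 125.32.236.0/22 -> H0 at depth 22
  Q 81.112.61.120: descend 0101000101110 ; hops seen [H2,H3] ; pick H3
  Q 125.37.137.46: descend 0111110100100 ; hops seen [H2,H2] ; pick H2
  add 133.239.64.63/32 -> H1 at depth 32
  add 81.119.84.0/24 -> H1 at depth 24
  add 128.0.0.0/2 -> H2 at depth 2

== LOOKUPS ==
["H0","H3","H3","H3","H3","H1","H3","H3","H2"]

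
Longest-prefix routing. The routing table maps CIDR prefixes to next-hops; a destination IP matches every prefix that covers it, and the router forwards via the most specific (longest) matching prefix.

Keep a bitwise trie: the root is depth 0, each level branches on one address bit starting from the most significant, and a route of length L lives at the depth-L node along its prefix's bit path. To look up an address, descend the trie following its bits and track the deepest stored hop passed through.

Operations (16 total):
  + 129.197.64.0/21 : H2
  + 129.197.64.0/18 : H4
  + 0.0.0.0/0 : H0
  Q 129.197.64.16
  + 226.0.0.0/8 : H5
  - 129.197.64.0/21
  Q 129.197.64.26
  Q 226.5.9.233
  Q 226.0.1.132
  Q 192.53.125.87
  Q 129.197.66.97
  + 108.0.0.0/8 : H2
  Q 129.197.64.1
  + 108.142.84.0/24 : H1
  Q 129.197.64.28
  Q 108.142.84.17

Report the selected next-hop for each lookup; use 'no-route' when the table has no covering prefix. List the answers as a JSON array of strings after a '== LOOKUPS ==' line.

Trace:
  add 129.197.64.0/21 -> H2 at depth 21
  add 129.197.64.0/18 -> H4 at depth 18
  add 0.0.0.0/0 -> H0 at depth 0
  ? 129.197.64.16  path d0:H0→d1:-→d2:-→d3:-→d4:-→d5:-→d6:-→d7:-→d8:-→d9:-→d10:-→d11:-→d12:-→d13:-→d14:-→d15:-→d16:-→d17:-→d18:H4→d19:-→d20:-→d21:H2  best=H2
  add 226.0.0.0/8 -> H5 at depth 8
  - 129.197.64.0/21 clear@21
  ? 129.197.64.26  path d0:H0→d1:-→d2:-→d3:-→d4:-→d5:-→d6:-→d7:-→d8:-→d9:-→d10:-→d11:-→d12:-→d13:-→d14:-→d15:-→d16:-→d17:-→d18:H4→d19:-→d20:-→d21:-  best=H4
  ? 226.5.9.233  path d0:H0→d1:-→d2:-→d3:-→d4:-→d5:-→d6:-→d7:-→d8:H5  best=H5
  ? 226.0.1.132  path d0:H0→d1:-→d2:-→d3:-→d4:-→d5:-→d6:-→d7:-→d8:H5  best=H5
  ? 192.53.125.87  path d0:H0→d1:-→d2:-  best=H0
  ? 129.197.66.97  path d0:H0→d1:-→d2:-→d3:-→d4:-→d5:-→d6:-→d7:-→d8:-→d9:-→d10:-→d11:-→d12:-→d13:-→d14:-→d15:-→d16:-→d17:-→d18:H4→d19:-→d20:-→d21:-  best=H4
  add 108.0.0.0/8 -> H2 at depth 8
  ? 129.197.64.1  path d0:H0→d1:-→d2:-→d3:-→d4:-→d5:-→d6:-→d7:-→d8:-→d9:-→d10:-→d11:-→d12:-→d13:-→d14:-→d15:-→d16:-→d17:-→d18:H4→d19:-→d20:-→d21:-  best=H4
  add 108.142.84.0/24 -> H1 at depth 24
  ? 129.197.64.28  path d0:H0→d1:-→d2:-→d3:-→d4:-→d5:-→d6:-→d7:-→d8:-→d9:-→d10:-→d11:-→d12:-→d13:-→d14:-→d15:-→d16:-→d17:-→d18:H4→d19:-→d20:-→d21:-  best=H4
  ? 108.142.84.17  path d0:H0→d1:-→d2:-→d3:-→d4:-→d5:-→d6:-→d7:-→d8:H2→d9:-→d10:-→d11:-→d12:-→d13:-→d14:-→d15:-→d16:-→d17:-→d18:-→d19:-→d20:-→d21:-→d22:-→d23:-→d24:H1  best=H1

== LOOKUPS ==
["H2","H4","H5","H5","H0","H4","H4","H4","H1"]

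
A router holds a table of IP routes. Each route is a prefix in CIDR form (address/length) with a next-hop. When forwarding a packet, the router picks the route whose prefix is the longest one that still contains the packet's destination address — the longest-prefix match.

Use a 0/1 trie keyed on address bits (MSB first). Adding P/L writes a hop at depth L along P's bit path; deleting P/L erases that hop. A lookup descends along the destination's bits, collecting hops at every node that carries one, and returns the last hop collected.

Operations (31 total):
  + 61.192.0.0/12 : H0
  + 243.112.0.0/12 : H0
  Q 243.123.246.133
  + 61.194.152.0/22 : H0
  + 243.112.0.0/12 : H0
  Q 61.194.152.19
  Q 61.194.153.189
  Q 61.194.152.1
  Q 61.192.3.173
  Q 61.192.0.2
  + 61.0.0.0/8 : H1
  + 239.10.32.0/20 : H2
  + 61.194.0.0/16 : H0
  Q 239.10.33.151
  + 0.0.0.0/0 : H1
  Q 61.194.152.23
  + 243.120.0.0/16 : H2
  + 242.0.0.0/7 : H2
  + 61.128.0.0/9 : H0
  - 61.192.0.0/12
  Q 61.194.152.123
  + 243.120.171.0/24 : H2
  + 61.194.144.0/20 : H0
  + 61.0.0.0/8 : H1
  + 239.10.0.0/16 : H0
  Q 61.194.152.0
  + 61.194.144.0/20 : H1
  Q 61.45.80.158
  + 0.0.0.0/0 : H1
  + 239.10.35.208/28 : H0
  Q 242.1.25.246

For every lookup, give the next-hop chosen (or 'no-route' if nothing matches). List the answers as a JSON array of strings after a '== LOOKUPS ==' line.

Process each operation:
  + 61.192.0.0/12 (H0) depth=12
  + 243.112.0.0/12 (H0) depth=12
  lookup 243.123.246.133: bits 111100110111 walk d0:-→d1:-→d2:-→d3:-→d4:-→d5:-→d6:-→d7:-→d8:-→d9:-→d10:-→d11:-→d12:H0 -> H0
  + 61.194.152.0/22 (H0) depth=22
  + 243.112.0.0/12 (H0) depth=12
  lookup 61.194.152.19: bits 0011110111000010100110 walk d0:-→d1:-→d2:-→d3:-→d4:-→d5:-→d6:-→d7:-→d8:-→d9:-→d10:-→d11:-→d12:H0→d13:-→d14:-→d15:-→d16:-→d17:-→d18:-→d19:-→d20:-→d21:-→d22:H0 -> H0
  lookup 61.194.153.189: bits 0011110111000010100110 walk d0:-→d1:-→d2:-→d3:-→d4:-→d5:-→d6:-→d7:-→d8:-→d9:-→d10:-→d11:-→d12:H0→d13:-→d14:-→d15:-→d16:-→d17:-→d18:-→d19:-→d20:-→d21:-→d22:H0 -> H0
  lookup 61.194.152.1: bits 0011110111000010100110 walk d0:-→d1:-→d2:-→d3:-→d4:-→d5:-→d6:-→d7:-→d8:-→d9:-→d10:-→d11:-→d12:H0→d13:-→d14:-→d15:-→d16:-→d17:-→d18:-→d19:-→d20:-→d21:-→d22:H0 -> H0
  lookup 61.192.3.173: bits 00111101110000 walk d0:-→d1:-→d2:-→d3:-→d4:-→d5:-→d6:-→d7:-→d8:-→d9:-→d10:-→d11:-→d12:H0→d13:-→d14:- -> H0
  lookup 61.192.0.2: bits 00111101110000 walk d0:-→d1:-→d2:-→d3:-→d4:-→d5:-→d6:-→d7:-→d8:-→d9:-→d10:-→d11:-→d12:H0→d13:-→d14:- -> H0
  + 61.0.0.0/8 (H1) depth=8
  + 239.10.32.0/20 (H2) depth=20
  + 61.194.0.0/16 (H0) depth=16
  lookup 239.10.33.151: bits 11101111000010100010 walk d0:-→d1:-→d2:-→d3:-→d4:-→d5:-→d6:-→d7:-→d8:-→d9:-→d10:-→d11:-→d12:-→d13:-→d14:-→d15:-→d16:-→d17:-→d18:-→d19:-→d20:H2 -> H2
  + 0.0.0.0/0 (H1) depth=0
  lookup 61.194.152.23: bits 0011110111000010100110 walk d0:H1→d1:-→d2:-→d3:-→d4:-→d5:-→d6:-→d7:-→d8:H1→d9:-→d10:-→d11:-→d12:H0→d13:-→d14:-→d15:-→d16:H0→d17:-→d18:-→d19:-→d20:-→d21:-→d22:H0 -> H0
  + 243.120.0.0/16 (H2) depth=16
  + 242.0.0.0/7 (H2) depth=7
  + 61.128.0.0/9 (H0) depth=9
  - 61.192.0.0/12 clear@12
  lookup 61.194.152.123: bits 0011110111000010100110 walk d0:H1→d1:-→d2:-→d3:-→d4:-→d5:-→d6:-→d7:-→d8:H1→d9:H0→d10:-→d11:-→d12:-→d13:-→d14:-→d15:-→d16:H0→d17:-→d18:-→d19:-→d20:-→d21:-→d22:H0 -> H0
  + 243.120.171.0/24 (H2) depth=24
  + 61.194.144.0/20 (H0) depth=20
  + 61.0.0.0/8 (H1) depth=8
  + 239.10.0.0/16 (H0) depth=16
  lookup 61.194.152.0: bits 0011110111000010100110 walk d0:H1→d1:-→d2:-→d3:-→d4:-→d5:-→d6:-→d7:-→d8:H1→d9:H0→d10:-→d11:-→d12:-→d13:-→d14:-→d15:-→d16:H0→d17:-→d18:-→d19:-→d20:H0→d21:-→d22:H0 -> H0
  + 61.194.144.0/20 (H1) depth=20
  lookup 61.45.80.158: bits 00111101 walk d0:H1→d1:-→d2:-→d3:-→d4:-→d5:-→d6:-→d7:-→d8:H1 -> H1
  + 0.0.0.0/0 (H1) depth=0
  + 239.10.35.208/28 (H0) depth=28
  lookup 242.1.25.246: bits 1111001 walk d0:H1→d1:-→d2:-→d3:-→d4:-→d5:-→d6:-→d7:H2 -> H2

== LOOKUPS ==
["H0","H0","H0","H0","H0","H0","H2","H0","H0","H0","H1","H2"]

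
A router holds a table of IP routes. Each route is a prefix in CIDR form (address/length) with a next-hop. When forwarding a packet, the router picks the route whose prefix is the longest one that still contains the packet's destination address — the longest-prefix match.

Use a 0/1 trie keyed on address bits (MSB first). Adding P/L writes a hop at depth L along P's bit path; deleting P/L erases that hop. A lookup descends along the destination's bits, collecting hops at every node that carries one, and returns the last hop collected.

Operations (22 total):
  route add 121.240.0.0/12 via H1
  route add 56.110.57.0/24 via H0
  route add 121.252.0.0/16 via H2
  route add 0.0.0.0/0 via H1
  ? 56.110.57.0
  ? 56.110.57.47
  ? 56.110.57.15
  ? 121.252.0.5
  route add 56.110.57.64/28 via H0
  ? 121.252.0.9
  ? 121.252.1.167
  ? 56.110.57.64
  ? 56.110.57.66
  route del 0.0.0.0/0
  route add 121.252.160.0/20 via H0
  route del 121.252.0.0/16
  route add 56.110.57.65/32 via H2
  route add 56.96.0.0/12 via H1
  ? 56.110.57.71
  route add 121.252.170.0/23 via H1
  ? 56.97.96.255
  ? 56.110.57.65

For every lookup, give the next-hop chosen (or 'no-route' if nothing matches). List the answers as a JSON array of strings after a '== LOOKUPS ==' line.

Process each operation:
  + 121.240.0.0/12 (H1) depth=12
  + 56.110.57.0/24 (H0) depth=24
  + 121.252.0.0/16 (H2) depth=16
  + 0.0.0.0/0 (H1) depth=0
  ? 56.110.57.0  path d0:H1→d1:-→d2:-→d3:-→d4:-→d5:-→d6:-→d7:-→d8:-→d9:-→d10:-→d11:-→d12:-→d13:-→d14:-→d15:-→d16:-→d17:-→d18:-→d19:-→d20:-→d21:-→d22:-→d23:-→d24:H0  best=H0
  ? 56.110.57.47  path d0:H1→d1:-→d2:-→d3:-→d4:-→d5:-→d6:-→d7:-→d8:-→d9:-→d10:-→d11:-→d12:-→d13:-→d14:-→d15:-→d16:-→d17:-→d18:-→d19:-→d20:-→d21:-→d22:-→d23:-→d24:H0  best=H0
  ? 56.110.57.15  path d0:H1→d1:-→d2:-→d3:-→d4:-→d5:-→d6:-→d7:-→d8:-→d9:-→d10:-→d11:-→d12:-→d13:-→d14:-→d15:-→d16:-→d17:-→d18:-→d19:-→d20:-→d21:-→d22:-→d23:-→d24:H0  best=H0
  ? 121.252.0.5  path d0:H1→d1:-→d2:-→d3:-→d4:-→d5:-→d6:-→d7:-→d8:-→d9:-→d10:-→d11:-→d12:H1→d13:-→d14:-→d15:-→d16:H2  best=H2
  + 56.110.57.64/28 (H0) depth=28
  ? 121.252.0.9  path d0:H1→d1:-→d2:-→d3:-→d4:-→d5:-→d6:-→d7:-→d8:-→d9:-→d10:-→d11:-→d12:H1→d13:-→d14:-→d15:-→d16:H2  best=H2
  ? 121.252.1.167  path d0:H1→d1:-→d2:-→d3:-→d4:-→d5:-→d6:-→d7:-→d8:-→d9:-→d10:-→d11:-→d12:H1→d13:-→d14:-→d15:-→d16:H2  best=H2
  ? 56.110.57.64  path d0:H1→d1:-→d2:-→d3:-→d4:-→d5:-→d6:-→d7:-→d8:-→d9:-→d10:-→d11:-→d12:-→d13:-→d14:-→d15:-→d16:-→d17:-→d18:-→d19:-→d20:-→d21:-→d22:-→d23:-→d24:H0→d25:-→d26:-→d27:-→d28:H0  best=H0
  ? 56.110.57.66  path d0:H1→d1:-→d2:-→d3:-→d4:-→d5:-→d6:-→d7:-→d8:-→d9:-→d10:-→d11:-→d12:-→d13:-→d14:-→d15:-→d16:-→d17:-→d18:-→d19:-→d20:-→d21:-→d22:-→d23:-→d24:H0→d25:-→d26:-→d27:-→d28:H0  best=H0
  - 0.0.0.0/0 clear@0
  + 121.252.160.0/20 (H0) depth=20
  - 121.252.0.0/16 clear@16
  + 56.110.57.65/32 (H2) depth=32
  + 56.96.0.0/12 (H1) depth=12
  ? 56.110.57.71  path d0:-→d1:-→d2:-→d3:-→d4:-→d5:-→d6:-→d7:-→d8:-→d9:-→d10:-→d11:-→d12:H1→d13:-→d14:-→d15:-→d16:-→d17:-→d18:-→d19:-→d20:-→d21:-→d22:-→d23:-→d24:H0→d25:-→d26:-→d27:-→d28:H0→d29:-  best=H0
  + 121.252.170.0/23 (H1) depth=23
  ? 56.97.96.255  path d0:-→d1:-→d2:-→d3:-→d4:-→d5:-→d6:-→d7:-→d8:-→d9:-→d10:-→d11:-→d12:H1  best=H1
  ? 56.110.57.65  path d0:-→d1:-→d2:-→d3:-→d4:-→d5:-→d6:-→d7:-→d8:-→d9:-→d10:-→d11:-→d12:H1→d13:-→d14:-→d15:-→d16:-→d17:-→d18:-→d19:-→d20:-→d21:-→d22:-→d23:-→d24:H0→d25:-→d26:-→d27:-→d28:H0→d29:-→d30:-→d31:-→d32:H2  best=H2

== LOOKUPS ==
["H0","H0","H0","H2","H2","H2","H0","H0","H0","H1","H2"]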